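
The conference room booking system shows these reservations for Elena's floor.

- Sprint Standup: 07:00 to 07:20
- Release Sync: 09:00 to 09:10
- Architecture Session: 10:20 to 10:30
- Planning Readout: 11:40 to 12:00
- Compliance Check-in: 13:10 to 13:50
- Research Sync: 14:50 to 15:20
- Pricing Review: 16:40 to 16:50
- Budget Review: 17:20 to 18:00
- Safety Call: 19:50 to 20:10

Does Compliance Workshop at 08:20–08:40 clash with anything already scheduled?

No — it doesn't clash with anything

Sprint Standup: ends 07:20 at or before Compliance Workshop starts 08:20 → clear.
Release Sync: starts 09:00 at or after Compliance Workshop ends 08:40 → clear.
Architecture Session: starts 10:20 at or after Compliance Workshop ends 08:40 → clear.
Planning Readout: starts 11:40 at or after Compliance Workshop ends 08:40 → clear.
Compliance Check-in: starts 13:10 at or after Compliance Workshop ends 08:40 → clear.
Research Sync: starts 14:50 at or after Compliance Workshop ends 08:40 → clear.
Pricing Review: starts 16:40 at or after Compliance Workshop ends 08:40 → clear.
Budget Review: starts 17:20 at or after Compliance Workshop ends 08:40 → clear.
Safety Call: starts 19:50 at or after Compliance Workshop ends 08:40 → clear.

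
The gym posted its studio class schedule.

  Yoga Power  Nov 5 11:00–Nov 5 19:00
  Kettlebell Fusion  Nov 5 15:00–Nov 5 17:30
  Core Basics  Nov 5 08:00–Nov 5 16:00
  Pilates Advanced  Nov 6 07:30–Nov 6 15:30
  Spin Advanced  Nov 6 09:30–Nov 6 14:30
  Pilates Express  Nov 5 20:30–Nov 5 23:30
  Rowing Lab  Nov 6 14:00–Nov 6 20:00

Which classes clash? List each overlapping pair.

Check each pair: they overlap iff neither finishes before the other starts.
Sorted by start: Core Basics, Yoga Power, Kettlebell Fusion, Pilates Express, Pilates Advanced, Spin Advanced, Rowing Lab.
Yoga Power starts before Core Basics ends → Core Basics and Yoga Power overlap.
Kettlebell Fusion starts before Core Basics ends → Core Basics and Kettlebell Fusion overlap.
Pilates Express starts after Core Basics ends — done with Core Basics.
Kettlebell Fusion starts before Yoga Power ends → Yoga Power and Kettlebell Fusion overlap.
Pilates Express starts after Yoga Power ends — done with Yoga Power.
Pilates Express starts after Kettlebell Fusion ends — done with Kettlebell Fusion.
Pilates Advanced starts after Pilates Express ends — done with Pilates Express.
Spin Advanced starts before Pilates Advanced ends → Pilates Advanced and Spin Advanced overlap.
Rowing Lab starts before Pilates Advanced ends → Pilates Advanced and Rowing Lab overlap.
Rowing Lab starts before Spin Advanced ends → Spin Advanced and Rowing Lab overlap.

Core Basics & Kettlebell Fusion, Core Basics & Yoga Power, Kettlebell Fusion & Yoga Power, Pilates Advanced & Rowing Lab, Pilates Advanced & Spin Advanced, Rowing Lab & Spin Advanced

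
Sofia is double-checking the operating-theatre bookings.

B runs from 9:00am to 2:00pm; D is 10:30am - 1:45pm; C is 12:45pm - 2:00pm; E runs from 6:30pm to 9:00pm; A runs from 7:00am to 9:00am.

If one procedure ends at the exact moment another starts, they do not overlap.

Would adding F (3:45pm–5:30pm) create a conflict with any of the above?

No — it doesn't clash with anything

A: ends 9:00am at or before F starts 3:45pm → clear.
B: ends 2:00pm at or before F starts 3:45pm → clear.
D: ends 1:45pm at or before F starts 3:45pm → clear.
C: ends 2:00pm at or before F starts 3:45pm → clear.
E: starts 6:30pm at or after F ends 5:30pm → clear.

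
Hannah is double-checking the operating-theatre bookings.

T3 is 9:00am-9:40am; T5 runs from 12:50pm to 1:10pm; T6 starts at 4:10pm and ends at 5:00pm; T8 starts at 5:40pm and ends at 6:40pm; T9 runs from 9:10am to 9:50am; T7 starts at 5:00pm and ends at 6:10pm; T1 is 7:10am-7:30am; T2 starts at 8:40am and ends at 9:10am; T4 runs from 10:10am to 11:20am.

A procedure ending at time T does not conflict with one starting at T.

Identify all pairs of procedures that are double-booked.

T2 & T3, T3 & T9, T7 & T8

Two intervals overlap when each starts before the other ends.
Sorted by start: T1, T2, T3, T9, T4, T5, T6, T7, T8.
T2 starts after T1 ends; T1 is clear from here.
T3 starts before T2 ends → T2 and T3 overlap.
T9 starts exactly when T2 ends (back-to-back, no overlap); T2 is clear from here.
T9 starts before T3 ends → T3 and T9 overlap.
T4 starts after T3 ends; T3 is clear from here.
T4 starts after T9 ends; T9 is clear from here.
T5 starts after T4 ends; T4 is clear from here.
T6 starts after T5 ends; T5 is clear from here.
T7 starts exactly when T6 ends (back-to-back, no overlap); T6 is clear from here.
T8 starts before T7 ends → T7 and T8 overlap.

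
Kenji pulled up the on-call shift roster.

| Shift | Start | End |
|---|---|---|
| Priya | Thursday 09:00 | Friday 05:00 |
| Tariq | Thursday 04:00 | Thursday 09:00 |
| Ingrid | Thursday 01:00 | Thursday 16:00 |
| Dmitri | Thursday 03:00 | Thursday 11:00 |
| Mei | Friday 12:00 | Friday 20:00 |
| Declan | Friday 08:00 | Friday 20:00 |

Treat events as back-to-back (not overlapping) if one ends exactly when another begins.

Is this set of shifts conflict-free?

Sorted by start: Ingrid, Dmitri, Tariq, Priya, Declan, Mei.
Dmitri starts before Ingrid ends → Ingrid and Dmitri overlap.
That's a conflict, so the schedule is not conflict-free.

No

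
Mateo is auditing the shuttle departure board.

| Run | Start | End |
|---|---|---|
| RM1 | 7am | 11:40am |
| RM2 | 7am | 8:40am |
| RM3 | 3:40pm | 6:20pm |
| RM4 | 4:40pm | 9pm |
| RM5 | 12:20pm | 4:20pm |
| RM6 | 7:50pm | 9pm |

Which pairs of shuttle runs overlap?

RM1 & RM2, RM3 & RM4, RM3 & RM5, RM4 & RM6

Two intervals overlap when each starts before the other ends.
Sorted by start: RM1, RM2, RM5, RM3, RM4, RM6.
RM2 starts before RM1 ends → RM1 and RM2 overlap.
RM5 starts after RM1 ends, so nothing later overlaps RM1 either.
RM5 starts after RM2 ends, so nothing later overlaps RM2 either.
RM3 starts before RM5 ends → RM5 and RM3 overlap.
RM4 starts after RM5 ends, so nothing later overlaps RM5 either.
RM4 starts before RM3 ends → RM3 and RM4 overlap.
RM6 starts after RM3 ends.
RM6 starts before RM4 ends → RM4 and RM6 overlap.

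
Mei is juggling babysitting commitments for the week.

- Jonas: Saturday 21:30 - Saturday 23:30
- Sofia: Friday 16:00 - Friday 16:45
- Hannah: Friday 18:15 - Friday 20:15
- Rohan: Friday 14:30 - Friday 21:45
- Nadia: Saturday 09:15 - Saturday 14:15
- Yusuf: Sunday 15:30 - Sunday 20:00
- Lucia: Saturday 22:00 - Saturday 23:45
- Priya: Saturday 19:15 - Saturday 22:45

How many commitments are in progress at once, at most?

Sort all start/end points and keep a running count:
Friday 14:30 start Rohan → 1
Friday 16:00 start Sofia → 2
Friday 16:45 end Sofia → 1
Friday 18:15 start Hannah → 2
Friday 20:15 end Hannah → 1
Friday 21:45 end Rohan → 0
Saturday 09:15 start Nadia → 1
Saturday 14:15 end Nadia → 0
Saturday 19:15 start Priya → 1
Saturday 21:30 start Jonas → 2
Saturday 22:00 start Lucia → 3
Saturday 22:45 end Priya → 2
Saturday 23:30 end Jonas → 1
Saturday 23:45 end Lucia → 0
Sunday 15:30 start Yusuf → 1
Sunday 20:00 end Yusuf → 0
Peak is 3, at Saturday 22:00 (Jonas, Lucia, Priya).

3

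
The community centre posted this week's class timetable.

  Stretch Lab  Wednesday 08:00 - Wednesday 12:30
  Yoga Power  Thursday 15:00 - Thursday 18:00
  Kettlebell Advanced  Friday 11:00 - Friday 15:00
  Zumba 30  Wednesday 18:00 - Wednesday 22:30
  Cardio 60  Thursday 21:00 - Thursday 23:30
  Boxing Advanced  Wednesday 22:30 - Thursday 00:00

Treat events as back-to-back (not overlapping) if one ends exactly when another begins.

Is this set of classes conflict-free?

Yes

Sorted by start: Stretch Lab, Zumba 30, Boxing Advanced, Yoga Power, Cardio 60, Kettlebell Advanced.
Zumba 30 starts after Stretch Lab ends — done with Stretch Lab.
Boxing Advanced starts exactly when Zumba 30 ends (back-to-back, no overlap) — done with Zumba 30.
Yoga Power starts after Boxing Advanced ends — done with Boxing Advanced.
Cardio 60 starts after Yoga Power ends — done with Yoga Power.
Kettlebell Advanced starts after Cardio 60 ends.
Every pair is clear; the schedule has no overlaps.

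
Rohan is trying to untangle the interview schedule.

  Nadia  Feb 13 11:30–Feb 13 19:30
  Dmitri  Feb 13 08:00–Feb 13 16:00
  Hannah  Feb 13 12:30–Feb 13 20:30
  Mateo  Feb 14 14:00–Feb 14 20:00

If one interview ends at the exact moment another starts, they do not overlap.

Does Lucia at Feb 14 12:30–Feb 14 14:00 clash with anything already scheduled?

No — it doesn't clash with anything

Dmitri: ends Feb 13 16:00 at or before Lucia starts Feb 14 12:30 → clear.
Nadia: ends Feb 13 19:30 at or before Lucia starts Feb 14 12:30 → clear.
Hannah: ends Feb 13 20:30 at or before Lucia starts Feb 14 12:30 → clear.
Mateo: starts Feb 14 14:00 at or after Lucia ends Feb 14 14:00 → clear.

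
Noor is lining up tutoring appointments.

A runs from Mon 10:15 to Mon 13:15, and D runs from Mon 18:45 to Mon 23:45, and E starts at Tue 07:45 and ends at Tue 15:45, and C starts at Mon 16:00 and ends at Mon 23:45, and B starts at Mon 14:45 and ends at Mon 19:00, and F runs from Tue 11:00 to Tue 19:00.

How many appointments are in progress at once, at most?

Sweep the timeline, counting +1 at each start and −1 at each end (ends before starts at a tie):
Mon 10:15 start A → 1
Mon 13:15 end A → 0
Mon 14:45 start B → 1
Mon 16:00 start C → 2
Mon 18:45 start D → 3
Mon 19:00 end B → 2
Mon 23:45 end C → 1
Mon 23:45 end D → 0
Tue 07:45 start E → 1
Tue 11:00 start F → 2
Tue 15:45 end E → 1
Tue 19:00 end F → 0
Peak is 3, at Mon 18:45 (B, C, D).

3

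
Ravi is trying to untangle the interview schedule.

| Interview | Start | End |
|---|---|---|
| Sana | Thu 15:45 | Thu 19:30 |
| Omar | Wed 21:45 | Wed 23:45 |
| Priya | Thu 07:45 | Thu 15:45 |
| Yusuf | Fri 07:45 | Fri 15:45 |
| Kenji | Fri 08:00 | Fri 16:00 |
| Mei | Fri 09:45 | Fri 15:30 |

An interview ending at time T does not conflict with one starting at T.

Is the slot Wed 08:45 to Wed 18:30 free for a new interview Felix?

Yes — the slot is free

Omar: starts Wed 21:45 at or after Felix ends Wed 18:30 → clear.
Priya: starts Thu 07:45 at or after Felix ends Wed 18:30 → clear.
Sana: starts Thu 15:45 at or after Felix ends Wed 18:30 → clear.
Yusuf: starts Fri 07:45 at or after Felix ends Wed 18:30 → clear.
Kenji: starts Fri 08:00 at or after Felix ends Wed 18:30 → clear.
Mei: starts Fri 09:45 at or after Felix ends Wed 18:30 → clear.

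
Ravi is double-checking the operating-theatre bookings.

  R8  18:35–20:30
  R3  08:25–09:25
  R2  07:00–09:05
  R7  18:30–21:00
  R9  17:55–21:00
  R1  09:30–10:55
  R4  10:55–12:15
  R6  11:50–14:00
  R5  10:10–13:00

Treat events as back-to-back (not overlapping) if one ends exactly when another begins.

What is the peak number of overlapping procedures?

Sort all start/end points and keep a running count:
07:00 start R2 → 1
08:25 start R3 → 2
09:05 end R2 → 1
09:25 end R3 → 0
09:30 start R1 → 1
10:10 start R5 → 2
10:55 end R1 → 1
10:55 start R4 → 2
11:50 start R6 → 3
12:15 end R4 → 2
13:00 end R5 → 1
14:00 end R6 → 0
17:55 start R9 → 1
18:30 start R7 → 2
18:35 start R8 → 3
20:30 end R8 → 2
21:00 end R7 → 1
21:00 end R9 → 0
Peak is 3, at 11:50 (R4, R5, R6).

3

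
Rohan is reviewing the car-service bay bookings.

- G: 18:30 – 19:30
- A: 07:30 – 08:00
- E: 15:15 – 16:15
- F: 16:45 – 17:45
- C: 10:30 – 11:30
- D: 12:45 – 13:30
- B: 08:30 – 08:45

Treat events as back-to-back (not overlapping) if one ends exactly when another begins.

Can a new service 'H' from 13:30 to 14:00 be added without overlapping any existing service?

A: ends 08:00 at or before H starts 13:30 → clear.
B: ends 08:45 at or before H starts 13:30 → clear.
C: ends 11:30 at or before H starts 13:30 → clear.
D: ends 13:30 at or before H starts 13:30 → clear.
E: starts 15:15 at or after H ends 14:00 → clear.
F: starts 16:45 at or after H ends 14:00 → clear.
G: starts 18:30 at or after H ends 14:00 → clear.

Yes — the slot is free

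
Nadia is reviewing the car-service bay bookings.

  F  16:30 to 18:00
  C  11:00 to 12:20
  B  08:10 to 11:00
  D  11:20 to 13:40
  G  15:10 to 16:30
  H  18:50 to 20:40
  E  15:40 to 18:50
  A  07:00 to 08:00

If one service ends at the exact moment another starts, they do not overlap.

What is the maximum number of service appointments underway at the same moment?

2

Sweep the timeline, counting +1 at each start and −1 at each end (ends before starts at a tie):
07:00 start A → 1
08:00 end A → 0
08:10 start B → 1
11:00 end B → 0
11:00 start C → 1
11:20 start D → 2
12:20 end C → 1
13:40 end D → 0
15:10 start G → 1
15:40 start E → 2
16:30 end G → 1
16:30 start F → 2
18:00 end F → 1
18:50 end E → 0
18:50 start H → 1
20:40 end H → 0
Peak is 2, at 11:20 (C, D).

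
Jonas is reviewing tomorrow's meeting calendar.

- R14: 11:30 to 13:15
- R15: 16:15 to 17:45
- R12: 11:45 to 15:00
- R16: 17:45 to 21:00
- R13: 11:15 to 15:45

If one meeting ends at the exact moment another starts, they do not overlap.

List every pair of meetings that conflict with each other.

R12 & R13, R12 & R14, R13 & R14

Sorted by start: R13, R14, R12, R15, R16.
R14 starts before R13 ends → R13 and R14 overlap.
R12 starts before R13 ends → R13 and R12 overlap.
R15 starts after R13 ends, so nothing later overlaps R13 either.
R12 starts before R14 ends → R14 and R12 overlap.
R15 starts after R14 ends, so nothing later overlaps R14 either.
R15 starts after R12 ends, so nothing later overlaps R12 either.
R16 starts exactly when R15 ends (back-to-back, no overlap).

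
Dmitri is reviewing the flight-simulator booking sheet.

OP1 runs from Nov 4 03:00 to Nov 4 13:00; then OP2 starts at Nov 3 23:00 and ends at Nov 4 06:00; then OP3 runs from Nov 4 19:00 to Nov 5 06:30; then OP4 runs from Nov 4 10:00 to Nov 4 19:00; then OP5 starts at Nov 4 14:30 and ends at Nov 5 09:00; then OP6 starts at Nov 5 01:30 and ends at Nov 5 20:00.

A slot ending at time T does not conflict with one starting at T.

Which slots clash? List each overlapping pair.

OP1 & OP2, OP1 & OP4, OP3 & OP5, OP3 & OP6, OP4 & OP5, OP5 & OP6

Sorted by start: OP2, OP1, OP4, OP5, OP3, OP6.
OP1 starts before OP2 ends → OP2 and OP1 overlap.
OP4 starts after OP2 ends — done with OP2.
OP4 starts before OP1 ends → OP1 and OP4 overlap.
OP5 starts after OP1 ends — done with OP1.
OP5 starts before OP4 ends → OP4 and OP5 overlap.
OP3 starts exactly when OP4 ends (back-to-back, no overlap) — done with OP4.
OP3 starts before OP5 ends → OP5 and OP3 overlap.
OP6 starts before OP5 ends → OP5 and OP6 overlap.
OP6 starts before OP3 ends → OP3 and OP6 overlap.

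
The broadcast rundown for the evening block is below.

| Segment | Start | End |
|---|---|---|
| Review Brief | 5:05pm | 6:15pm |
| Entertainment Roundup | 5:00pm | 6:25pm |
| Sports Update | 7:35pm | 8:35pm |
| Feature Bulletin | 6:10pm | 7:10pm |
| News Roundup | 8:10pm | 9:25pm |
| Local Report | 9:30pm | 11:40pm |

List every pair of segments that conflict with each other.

Entertainment Roundup & Feature Bulletin, Entertainment Roundup & Review Brief, Feature Bulletin & Review Brief, News Roundup & Sports Update

Sorted by start: Entertainment Roundup, Review Brief, Feature Bulletin, Sports Update, News Roundup, Local Report.
Review Brief starts before Entertainment Roundup ends → Entertainment Roundup and Review Brief overlap.
Feature Bulletin starts before Entertainment Roundup ends → Entertainment Roundup and Feature Bulletin overlap.
Sports Update starts after Entertainment Roundup ends — done with Entertainment Roundup.
Feature Bulletin starts before Review Brief ends → Review Brief and Feature Bulletin overlap.
Sports Update starts after Review Brief ends — done with Review Brief.
Sports Update starts after Feature Bulletin ends — done with Feature Bulletin.
News Roundup starts before Sports Update ends → Sports Update and News Roundup overlap.
Local Report starts after Sports Update ends.
Local Report starts after News Roundup ends.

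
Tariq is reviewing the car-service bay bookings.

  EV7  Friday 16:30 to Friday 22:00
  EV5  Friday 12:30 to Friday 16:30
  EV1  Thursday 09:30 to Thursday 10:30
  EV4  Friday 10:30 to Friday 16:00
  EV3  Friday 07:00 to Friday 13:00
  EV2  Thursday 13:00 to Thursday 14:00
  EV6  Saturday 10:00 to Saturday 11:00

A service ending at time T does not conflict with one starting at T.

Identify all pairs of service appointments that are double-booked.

Two intervals overlap when each starts before the other ends.
Sorted by start: EV1, EV2, EV3, EV4, EV5, EV7, EV6.
EV2 starts after EV1 ends — done with EV1.
EV3 starts after EV2 ends — done with EV2.
EV4 starts before EV3 ends → EV3 and EV4 overlap.
EV5 starts before EV3 ends → EV3 and EV5 overlap.
EV7 starts after EV3 ends — done with EV3.
EV5 starts before EV4 ends → EV4 and EV5 overlap.
EV7 starts after EV4 ends — done with EV4.
EV7 starts exactly when EV5 ends (back-to-back, no overlap) — done with EV5.
EV6 starts after EV7 ends.

EV3 & EV4, EV3 & EV5, EV4 & EV5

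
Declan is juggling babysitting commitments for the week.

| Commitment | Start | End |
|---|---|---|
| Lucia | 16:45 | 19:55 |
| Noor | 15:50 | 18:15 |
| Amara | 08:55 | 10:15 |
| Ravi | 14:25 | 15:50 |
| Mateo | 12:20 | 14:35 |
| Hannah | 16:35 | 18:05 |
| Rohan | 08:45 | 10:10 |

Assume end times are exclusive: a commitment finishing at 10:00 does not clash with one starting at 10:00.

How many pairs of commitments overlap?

5

Two intervals overlap when each starts before the other ends.
Sorted by start: Rohan, Amara, Mateo, Ravi, Noor, Hannah, Lucia.
Amara starts before Rohan ends → Rohan and Amara overlap.
Mateo starts after Rohan ends, so nothing later overlaps Rohan either.
Mateo starts after Amara ends, so nothing later overlaps Amara either.
Ravi starts before Mateo ends → Mateo and Ravi overlap.
Noor starts after Mateo ends, so nothing later overlaps Mateo either.
Noor starts exactly when Ravi ends (back-to-back, no overlap), so nothing later overlaps Ravi either.
Hannah starts before Noor ends → Noor and Hannah overlap.
Lucia starts before Noor ends → Noor and Lucia overlap.
Lucia starts before Hannah ends → Hannah and Lucia overlap.
Overlapping pairs: Amara & Rohan, Hannah & Lucia, Hannah & Noor, Lucia & Noor, Mateo & Ravi — 5 in total.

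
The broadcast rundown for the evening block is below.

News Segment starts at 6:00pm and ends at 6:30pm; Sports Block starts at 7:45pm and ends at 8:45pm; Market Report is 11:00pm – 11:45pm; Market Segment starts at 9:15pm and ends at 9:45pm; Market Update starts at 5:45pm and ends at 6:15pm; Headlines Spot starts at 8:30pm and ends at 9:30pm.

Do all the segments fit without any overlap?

Two intervals overlap when each starts before the other ends.
Sorted by start: Market Update, News Segment, Sports Block, Headlines Spot, Market Segment, Market Report.
News Segment starts before Market Update ends → Market Update and News Segment overlap.
That's a conflict, so the schedule is not conflict-free.

No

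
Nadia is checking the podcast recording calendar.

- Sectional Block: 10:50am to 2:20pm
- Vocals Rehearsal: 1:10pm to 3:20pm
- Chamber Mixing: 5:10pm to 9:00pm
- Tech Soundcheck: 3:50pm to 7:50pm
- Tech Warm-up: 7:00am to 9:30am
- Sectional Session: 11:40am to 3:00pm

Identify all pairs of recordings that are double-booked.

Chamber Mixing & Tech Soundcheck, Sectional Block & Sectional Session, Sectional Block & Vocals Rehearsal, Sectional Session & Vocals Rehearsal

Check each pair: they overlap iff neither finishes before the other starts.
Sorted by start: Tech Warm-up, Sectional Block, Sectional Session, Vocals Rehearsal, Tech Soundcheck, Chamber Mixing.
Sectional Block starts after Tech Warm-up ends — done with Tech Warm-up.
Sectional Session starts before Sectional Block ends → Sectional Block and Sectional Session overlap.
Vocals Rehearsal starts before Sectional Block ends → Sectional Block and Vocals Rehearsal overlap.
Tech Soundcheck starts after Sectional Block ends — done with Sectional Block.
Vocals Rehearsal starts before Sectional Session ends → Sectional Session and Vocals Rehearsal overlap.
Tech Soundcheck starts after Sectional Session ends — done with Sectional Session.
Tech Soundcheck starts after Vocals Rehearsal ends — done with Vocals Rehearsal.
Chamber Mixing starts before Tech Soundcheck ends → Tech Soundcheck and Chamber Mixing overlap.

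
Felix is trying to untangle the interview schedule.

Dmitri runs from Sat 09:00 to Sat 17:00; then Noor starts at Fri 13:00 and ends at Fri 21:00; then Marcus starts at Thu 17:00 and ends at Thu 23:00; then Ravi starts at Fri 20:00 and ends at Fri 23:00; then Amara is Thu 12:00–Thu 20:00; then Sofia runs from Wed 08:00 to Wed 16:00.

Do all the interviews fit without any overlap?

No

Sorted by start: Sofia, Amara, Marcus, Noor, Ravi, Dmitri.
Amara starts after Sofia ends — done with Sofia.
Marcus starts before Amara ends → Amara and Marcus overlap.
That's a conflict, so the schedule is not conflict-free.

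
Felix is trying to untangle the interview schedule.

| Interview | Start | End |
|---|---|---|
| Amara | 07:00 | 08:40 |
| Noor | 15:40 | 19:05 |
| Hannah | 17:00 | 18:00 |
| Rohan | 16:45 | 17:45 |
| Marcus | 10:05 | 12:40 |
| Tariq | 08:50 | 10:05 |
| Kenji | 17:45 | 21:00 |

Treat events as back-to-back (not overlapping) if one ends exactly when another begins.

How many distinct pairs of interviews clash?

5

Sorted by start: Amara, Tariq, Marcus, Noor, Rohan, Hannah, Kenji.
Tariq starts after Amara ends, so nothing later overlaps Amara either.
Marcus starts exactly when Tariq ends (back-to-back, no overlap), so nothing later overlaps Tariq either.
Noor starts after Marcus ends, so nothing later overlaps Marcus either.
Rohan starts before Noor ends → Noor and Rohan overlap.
Hannah starts before Noor ends → Noor and Hannah overlap.
Kenji starts before Noor ends → Noor and Kenji overlap.
Hannah starts before Rohan ends → Rohan and Hannah overlap.
Kenji starts exactly when Rohan ends (back-to-back, no overlap).
Kenji starts before Hannah ends → Hannah and Kenji overlap.
Overlapping pairs: Hannah & Kenji, Hannah & Noor, Hannah & Rohan, Kenji & Noor, Noor & Rohan — 5 in total.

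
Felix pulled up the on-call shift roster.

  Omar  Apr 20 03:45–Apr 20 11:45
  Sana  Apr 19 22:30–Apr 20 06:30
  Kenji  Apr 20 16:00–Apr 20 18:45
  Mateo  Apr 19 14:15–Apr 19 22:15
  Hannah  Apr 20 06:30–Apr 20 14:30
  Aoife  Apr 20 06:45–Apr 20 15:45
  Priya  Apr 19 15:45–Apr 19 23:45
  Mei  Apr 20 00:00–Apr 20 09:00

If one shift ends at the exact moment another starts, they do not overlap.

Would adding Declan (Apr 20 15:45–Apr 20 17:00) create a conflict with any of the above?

Yes — it overlaps Kenji

Mateo: ends Apr 19 22:15 at or before Declan starts Apr 20 15:45 → clear.
Priya: ends Apr 19 23:45 at or before Declan starts Apr 20 15:45 → clear.
Sana: ends Apr 20 06:30 at or before Declan starts Apr 20 15:45 → clear.
Mei: ends Apr 20 09:00 at or before Declan starts Apr 20 15:45 → clear.
Omar: ends Apr 20 11:45 at or before Declan starts Apr 20 15:45 → clear.
Hannah: ends Apr 20 14:30 at or before Declan starts Apr 20 15:45 → clear.
Aoife: ends Apr 20 15:45 at or before Declan starts Apr 20 15:45 → clear.
Kenji: starts Apr 20 16:00 before Declan ends Apr 20 17:00, and ends Apr 20 18:45 after Declan starts Apr 20 15:45 → overlap.
Declan overlaps Kenji.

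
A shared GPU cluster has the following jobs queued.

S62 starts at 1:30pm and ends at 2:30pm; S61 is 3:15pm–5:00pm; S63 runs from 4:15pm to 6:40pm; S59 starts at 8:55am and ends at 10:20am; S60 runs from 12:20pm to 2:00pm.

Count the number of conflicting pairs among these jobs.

2

Sorted by start: S59, S60, S62, S61, S63.
S60 starts after S59 ends — done with S59.
S62 starts before S60 ends → S60 and S62 overlap.
S61 starts after S60 ends — done with S60.
S61 starts after S62 ends — done with S62.
S63 starts before S61 ends → S61 and S63 overlap.
Overlapping pairs: S60 & S62, S61 & S63 — 2 in total.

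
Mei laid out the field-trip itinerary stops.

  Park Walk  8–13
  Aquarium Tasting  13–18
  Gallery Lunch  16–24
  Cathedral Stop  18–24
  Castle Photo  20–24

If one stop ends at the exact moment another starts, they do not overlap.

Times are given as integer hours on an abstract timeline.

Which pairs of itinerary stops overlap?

Sorted by start: Park Walk, Aquarium Tasting, Gallery Lunch, Cathedral Stop, Castle Photo.
Aquarium Tasting starts exactly when Park Walk ends (back-to-back, no overlap) — done with Park Walk.
Gallery Lunch starts before Aquarium Tasting ends → Aquarium Tasting and Gallery Lunch overlap.
Cathedral Stop starts exactly when Aquarium Tasting ends (back-to-back, no overlap) — done with Aquarium Tasting.
Cathedral Stop starts before Gallery Lunch ends → Gallery Lunch and Cathedral Stop overlap.
Castle Photo starts before Gallery Lunch ends → Gallery Lunch and Castle Photo overlap.
Castle Photo starts before Cathedral Stop ends → Cathedral Stop and Castle Photo overlap.

Aquarium Tasting & Gallery Lunch, Castle Photo & Cathedral Stop, Castle Photo & Gallery Lunch, Cathedral Stop & Gallery Lunch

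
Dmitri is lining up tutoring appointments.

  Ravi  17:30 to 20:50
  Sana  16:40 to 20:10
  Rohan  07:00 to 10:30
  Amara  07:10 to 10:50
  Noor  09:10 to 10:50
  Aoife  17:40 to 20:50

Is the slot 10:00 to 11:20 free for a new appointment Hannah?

No — it overlaps Amara, Noor, Rohan

Rohan: starts 07:00 before Hannah ends 11:20, and ends 10:30 after Hannah starts 10:00 → overlap.
Amara: starts 07:10 before Hannah ends 11:20, and ends 10:50 after Hannah starts 10:00 → overlap.
Noor: starts 09:10 before Hannah ends 11:20, and ends 10:50 after Hannah starts 10:00 → overlap.
Sana: starts 16:40 at or after Hannah ends 11:20 → clear.
Ravi: starts 17:30 at or after Hannah ends 11:20 → clear.
Aoife: starts 17:40 at or after Hannah ends 11:20 → clear.
Hannah overlaps Rohan, Noor, Amara.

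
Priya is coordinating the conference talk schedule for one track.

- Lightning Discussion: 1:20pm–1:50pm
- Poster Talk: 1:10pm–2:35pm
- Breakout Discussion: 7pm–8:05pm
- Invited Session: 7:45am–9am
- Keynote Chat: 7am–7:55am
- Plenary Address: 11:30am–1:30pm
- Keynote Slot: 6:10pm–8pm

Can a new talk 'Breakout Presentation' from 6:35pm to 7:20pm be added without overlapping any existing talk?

No — it overlaps Breakout Discussion, Keynote Slot

Keynote Chat: ends 7:55am at or before Breakout Presentation starts 6:35pm → clear.
Invited Session: ends 9am at or before Breakout Presentation starts 6:35pm → clear.
Plenary Address: ends 1:30pm at or before Breakout Presentation starts 6:35pm → clear.
Poster Talk: ends 2:35pm at or before Breakout Presentation starts 6:35pm → clear.
Lightning Discussion: ends 1:50pm at or before Breakout Presentation starts 6:35pm → clear.
Keynote Slot: starts 6:10pm before Breakout Presentation ends 7:20pm, and ends 8pm after Breakout Presentation starts 6:35pm → overlap.
Breakout Discussion: starts 7pm before Breakout Presentation ends 7:20pm, and ends 8:05pm after Breakout Presentation starts 6:35pm → overlap.
Breakout Presentation overlaps Keynote Slot, Breakout Discussion.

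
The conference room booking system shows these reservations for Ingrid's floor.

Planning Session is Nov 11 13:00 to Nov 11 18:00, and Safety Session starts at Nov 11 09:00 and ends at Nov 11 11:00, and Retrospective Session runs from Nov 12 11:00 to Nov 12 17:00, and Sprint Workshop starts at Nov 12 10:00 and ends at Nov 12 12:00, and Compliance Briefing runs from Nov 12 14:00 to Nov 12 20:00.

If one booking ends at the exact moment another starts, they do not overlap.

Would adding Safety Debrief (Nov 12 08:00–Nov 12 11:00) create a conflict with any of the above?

Safety Session: ends Nov 11 11:00 at or before Safety Debrief starts Nov 12 08:00 → clear.
Planning Session: ends Nov 11 18:00 at or before Safety Debrief starts Nov 12 08:00 → clear.
Sprint Workshop: starts Nov 12 10:00 before Safety Debrief ends Nov 12 11:00, and ends Nov 12 12:00 after Safety Debrief starts Nov 12 08:00 → overlap.
Retrospective Session: starts Nov 12 11:00 at or after Safety Debrief ends Nov 12 11:00 → clear.
Compliance Briefing: starts Nov 12 14:00 at or after Safety Debrief ends Nov 12 11:00 → clear.
Safety Debrief overlaps Sprint Workshop.

Yes — it overlaps Sprint Workshop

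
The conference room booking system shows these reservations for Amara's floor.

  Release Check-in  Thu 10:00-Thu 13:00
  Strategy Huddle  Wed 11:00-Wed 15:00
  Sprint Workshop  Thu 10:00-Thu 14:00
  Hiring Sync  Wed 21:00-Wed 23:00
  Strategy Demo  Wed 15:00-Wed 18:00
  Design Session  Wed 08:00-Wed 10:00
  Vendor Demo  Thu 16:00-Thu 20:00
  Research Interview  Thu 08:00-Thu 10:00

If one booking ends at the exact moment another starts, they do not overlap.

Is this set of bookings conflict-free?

Sorted by start: Design Session, Strategy Huddle, Strategy Demo, Hiring Sync, Research Interview, Sprint Workshop, Release Check-in, Vendor Demo.
Strategy Huddle starts after Design Session ends — done with Design Session.
Strategy Demo starts exactly when Strategy Huddle ends (back-to-back, no overlap) — done with Strategy Huddle.
Hiring Sync starts after Strategy Demo ends — done with Strategy Demo.
Research Interview starts after Hiring Sync ends — done with Hiring Sync.
Sprint Workshop starts exactly when Research Interview ends (back-to-back, no overlap) — done with Research Interview.
Release Check-in starts before Sprint Workshop ends → Sprint Workshop and Release Check-in overlap.
That's a conflict, so the schedule is not conflict-free.

No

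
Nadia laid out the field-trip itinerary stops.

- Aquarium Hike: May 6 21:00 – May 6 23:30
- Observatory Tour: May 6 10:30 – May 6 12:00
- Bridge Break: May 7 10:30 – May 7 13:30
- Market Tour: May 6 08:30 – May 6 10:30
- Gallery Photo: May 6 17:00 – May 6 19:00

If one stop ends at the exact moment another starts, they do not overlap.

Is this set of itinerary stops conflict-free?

Sorted by start: Market Tour, Observatory Tour, Gallery Photo, Aquarium Hike, Bridge Break.
Observatory Tour starts exactly when Market Tour ends (back-to-back, no overlap), so nothing later overlaps Market Tour either.
Gallery Photo starts after Observatory Tour ends, so nothing later overlaps Observatory Tour either.
Aquarium Hike starts after Gallery Photo ends, so nothing later overlaps Gallery Photo either.
Bridge Break starts after Aquarium Hike ends.
Every pair is clear; the schedule has no overlaps.

Yes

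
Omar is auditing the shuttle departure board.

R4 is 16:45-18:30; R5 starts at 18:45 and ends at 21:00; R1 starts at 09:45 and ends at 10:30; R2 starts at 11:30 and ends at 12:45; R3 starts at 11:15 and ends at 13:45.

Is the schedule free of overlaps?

Sorted by start: R1, R3, R2, R4, R5.
R3 starts after R1 ends; R1 is clear from here.
R2 starts before R3 ends → R3 and R2 overlap.
That's a conflict, so the schedule is not conflict-free.

No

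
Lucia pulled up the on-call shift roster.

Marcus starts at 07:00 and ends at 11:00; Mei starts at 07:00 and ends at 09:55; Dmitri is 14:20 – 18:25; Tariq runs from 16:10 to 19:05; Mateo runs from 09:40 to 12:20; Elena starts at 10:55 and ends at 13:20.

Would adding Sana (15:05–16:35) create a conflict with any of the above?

Yes — it overlaps Dmitri, Tariq

Mei: ends 09:55 at or before Sana starts 15:05 → clear.
Marcus: ends 11:00 at or before Sana starts 15:05 → clear.
Mateo: ends 12:20 at or before Sana starts 15:05 → clear.
Elena: ends 13:20 at or before Sana starts 15:05 → clear.
Dmitri: starts 14:20 before Sana ends 16:35, and ends 18:25 after Sana starts 15:05 → overlap.
Tariq: starts 16:10 before Sana ends 16:35, and ends 19:05 after Sana starts 15:05 → overlap.
Sana overlaps Dmitri, Tariq.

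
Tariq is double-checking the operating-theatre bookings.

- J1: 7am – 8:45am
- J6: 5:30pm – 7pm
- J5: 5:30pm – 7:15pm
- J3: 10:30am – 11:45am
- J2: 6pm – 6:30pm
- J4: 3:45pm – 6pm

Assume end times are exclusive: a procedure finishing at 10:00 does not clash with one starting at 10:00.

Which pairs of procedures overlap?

J2 & J5, J2 & J6, J4 & J5, J4 & J6, J5 & J6

Sorted by start: J1, J3, J4, J5, J6, J2.
J3 starts after J1 ends, so nothing later overlaps J1 either.
J4 starts after J3 ends, so nothing later overlaps J3 either.
J5 starts before J4 ends → J4 and J5 overlap.
J6 starts before J4 ends → J4 and J6 overlap.
J2 starts exactly when J4 ends (back-to-back, no overlap).
J6 starts before J5 ends → J5 and J6 overlap.
J2 starts before J5 ends → J5 and J2 overlap.
J2 starts before J6 ends → J6 and J2 overlap.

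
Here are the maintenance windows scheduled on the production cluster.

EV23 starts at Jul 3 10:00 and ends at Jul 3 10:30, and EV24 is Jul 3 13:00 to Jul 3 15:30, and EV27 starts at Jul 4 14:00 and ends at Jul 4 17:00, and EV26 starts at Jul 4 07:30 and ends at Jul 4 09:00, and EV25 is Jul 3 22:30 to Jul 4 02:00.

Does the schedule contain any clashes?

Check each pair: they overlap iff neither finishes before the other starts.
Sorted by start: EV23, EV24, EV25, EV26, EV27.
EV24 starts after EV23 ends; EV23 is clear from here.
EV25 starts after EV24 ends; EV24 is clear from here.
EV26 starts after EV25 ends; EV25 is clear from here.
EV27 starts after EV26 ends.
Every pair is clear; the schedule has no overlaps.

No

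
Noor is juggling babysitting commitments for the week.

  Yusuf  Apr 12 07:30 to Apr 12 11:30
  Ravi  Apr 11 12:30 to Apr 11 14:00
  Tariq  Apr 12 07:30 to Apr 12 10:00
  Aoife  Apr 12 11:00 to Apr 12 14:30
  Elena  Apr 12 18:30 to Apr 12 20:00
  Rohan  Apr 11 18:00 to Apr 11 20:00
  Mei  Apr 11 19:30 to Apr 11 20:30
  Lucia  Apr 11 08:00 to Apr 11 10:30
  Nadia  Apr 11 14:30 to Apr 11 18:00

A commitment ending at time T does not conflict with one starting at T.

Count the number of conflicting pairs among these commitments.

3

Sorted by start: Lucia, Ravi, Nadia, Rohan, Mei, Yusuf, Tariq, Aoife, Elena.
Ravi starts after Lucia ends, so nothing later overlaps Lucia either.
Nadia starts after Ravi ends, so nothing later overlaps Ravi either.
Rohan starts exactly when Nadia ends (back-to-back, no overlap), so nothing later overlaps Nadia either.
Mei starts before Rohan ends → Rohan and Mei overlap.
Yusuf starts after Rohan ends, so nothing later overlaps Rohan either.
Yusuf starts after Mei ends, so nothing later overlaps Mei either.
Tariq starts before Yusuf ends → Yusuf and Tariq overlap.
Aoife starts before Yusuf ends → Yusuf and Aoife overlap.
Elena starts after Yusuf ends.
Aoife starts after Tariq ends, so nothing later overlaps Tariq either.
Elena starts after Aoife ends.
Overlapping pairs: Aoife & Yusuf, Mei & Rohan, Tariq & Yusuf — 3 in total.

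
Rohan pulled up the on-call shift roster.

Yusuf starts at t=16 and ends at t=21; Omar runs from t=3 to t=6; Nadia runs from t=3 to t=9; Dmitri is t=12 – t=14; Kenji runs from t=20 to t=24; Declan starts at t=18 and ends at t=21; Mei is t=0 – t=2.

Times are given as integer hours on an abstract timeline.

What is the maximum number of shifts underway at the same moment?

3

Sweep the timeline, counting +1 at each start and −1 at each end (ends before starts at a tie):
t=0 start Mei → 1
t=2 end Mei → 0
t=3 start Nadia → 1
t=3 start Omar → 2
t=6 end Omar → 1
t=9 end Nadia → 0
t=12 start Dmitri → 1
t=14 end Dmitri → 0
t=16 start Yusuf → 1
t=18 start Declan → 2
t=20 start Kenji → 3
t=21 end Declan → 2
t=21 end Yusuf → 1
t=24 end Kenji → 0
Peak is 3, at t=20 (Declan, Kenji, Yusuf).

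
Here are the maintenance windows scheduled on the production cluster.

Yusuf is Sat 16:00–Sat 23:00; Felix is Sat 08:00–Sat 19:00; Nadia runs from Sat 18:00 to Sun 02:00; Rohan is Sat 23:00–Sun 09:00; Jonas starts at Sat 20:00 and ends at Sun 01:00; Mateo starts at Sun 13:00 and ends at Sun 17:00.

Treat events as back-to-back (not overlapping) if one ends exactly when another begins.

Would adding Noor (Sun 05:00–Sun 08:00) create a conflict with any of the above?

Yes — it overlaps Rohan

Felix: ends Sat 19:00 at or before Noor starts Sun 05:00 → clear.
Yusuf: ends Sat 23:00 at or before Noor starts Sun 05:00 → clear.
Nadia: ends Sun 02:00 at or before Noor starts Sun 05:00 → clear.
Jonas: ends Sun 01:00 at or before Noor starts Sun 05:00 → clear.
Rohan: starts Sat 23:00 before Noor ends Sun 08:00, and ends Sun 09:00 after Noor starts Sun 05:00 → overlap.
Mateo: starts Sun 13:00 at or after Noor ends Sun 08:00 → clear.
Noor overlaps Rohan.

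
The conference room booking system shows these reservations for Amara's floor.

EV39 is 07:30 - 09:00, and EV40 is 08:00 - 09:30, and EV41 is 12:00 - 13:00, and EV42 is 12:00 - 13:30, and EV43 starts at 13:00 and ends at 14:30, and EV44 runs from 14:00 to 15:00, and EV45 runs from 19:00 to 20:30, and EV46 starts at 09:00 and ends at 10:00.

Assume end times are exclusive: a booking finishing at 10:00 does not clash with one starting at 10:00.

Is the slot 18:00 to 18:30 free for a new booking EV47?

Yes — the slot is free

EV39: ends 09:00 at or before EV47 starts 18:00 → clear.
EV40: ends 09:30 at or before EV47 starts 18:00 → clear.
EV46: ends 10:00 at or before EV47 starts 18:00 → clear.
EV41: ends 13:00 at or before EV47 starts 18:00 → clear.
EV42: ends 13:30 at or before EV47 starts 18:00 → clear.
EV43: ends 14:30 at or before EV47 starts 18:00 → clear.
EV44: ends 15:00 at or before EV47 starts 18:00 → clear.
EV45: starts 19:00 at or after EV47 ends 18:30 → clear.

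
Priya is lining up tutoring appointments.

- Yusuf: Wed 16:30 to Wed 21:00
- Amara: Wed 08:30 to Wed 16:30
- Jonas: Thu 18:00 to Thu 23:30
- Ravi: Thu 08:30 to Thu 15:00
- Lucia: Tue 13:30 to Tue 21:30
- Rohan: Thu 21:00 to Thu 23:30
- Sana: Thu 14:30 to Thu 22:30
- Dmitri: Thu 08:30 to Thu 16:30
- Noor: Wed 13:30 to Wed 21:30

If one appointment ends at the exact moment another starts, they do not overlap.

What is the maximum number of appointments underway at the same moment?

Sort all start/end points and keep a running count:
Tue 13:30 start Lucia → 1
Tue 21:30 end Lucia → 0
Wed 08:30 start Amara → 1
Wed 13:30 start Noor → 2
Wed 16:30 end Amara → 1
Wed 16:30 start Yusuf → 2
Wed 21:00 end Yusuf → 1
Wed 21:30 end Noor → 0
Thu 08:30 start Dmitri → 1
Thu 08:30 start Ravi → 2
Thu 14:30 start Sana → 3
Thu 15:00 end Ravi → 2
Thu 16:30 end Dmitri → 1
Thu 18:00 start Jonas → 2
Thu 21:00 start Rohan → 3
Thu 22:30 end Sana → 2
Thu 23:30 end Jonas → 1
Thu 23:30 end Rohan → 0
Peak is 3, at Thu 14:30 (Dmitri, Ravi, Sana).

3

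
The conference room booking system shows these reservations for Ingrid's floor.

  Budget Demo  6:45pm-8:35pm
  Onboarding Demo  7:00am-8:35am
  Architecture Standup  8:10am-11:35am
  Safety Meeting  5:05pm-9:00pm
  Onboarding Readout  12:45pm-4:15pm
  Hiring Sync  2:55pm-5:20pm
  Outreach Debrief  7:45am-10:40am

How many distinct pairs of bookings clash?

6

Sorted by start: Onboarding Demo, Outreach Debrief, Architecture Standup, Onboarding Readout, Hiring Sync, Safety Meeting, Budget Demo.
Outreach Debrief starts before Onboarding Demo ends → Onboarding Demo and Outreach Debrief overlap.
Architecture Standup starts before Onboarding Demo ends → Onboarding Demo and Architecture Standup overlap.
Onboarding Readout starts after Onboarding Demo ends, so Onboarding Demo has no further overlaps.
Architecture Standup starts before Outreach Debrief ends → Outreach Debrief and Architecture Standup overlap.
Onboarding Readout starts after Outreach Debrief ends, so Outreach Debrief has no further overlaps.
Onboarding Readout starts after Architecture Standup ends, so Architecture Standup has no further overlaps.
Hiring Sync starts before Onboarding Readout ends → Onboarding Readout and Hiring Sync overlap.
Safety Meeting starts after Onboarding Readout ends, so Onboarding Readout has no further overlaps.
Safety Meeting starts before Hiring Sync ends → Hiring Sync and Safety Meeting overlap.
Budget Demo starts after Hiring Sync ends.
Budget Demo starts before Safety Meeting ends → Safety Meeting and Budget Demo overlap.
Overlapping pairs: Architecture Standup & Onboarding Demo, Architecture Standup & Outreach Debrief, Budget Demo & Safety Meeting, Hiring Sync & Onboarding Readout, Hiring Sync & Safety Meeting, Onboarding Demo & Outreach Debrief — 6 in total.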